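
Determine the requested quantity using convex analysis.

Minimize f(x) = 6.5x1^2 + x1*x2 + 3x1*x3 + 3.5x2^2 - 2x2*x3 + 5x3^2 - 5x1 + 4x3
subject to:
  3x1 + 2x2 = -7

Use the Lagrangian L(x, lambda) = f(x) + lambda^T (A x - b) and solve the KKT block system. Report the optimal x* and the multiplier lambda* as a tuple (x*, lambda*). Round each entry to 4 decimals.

Form the Lagrangian:
  L(x, lambda) = (1/2) x^T Q x + c^T x + lambda^T (A x - b)
Stationarity (grad_x L = 0): Q x + c + A^T lambda = 0.
Primal feasibility: A x = b.

This gives the KKT block system:
  [ Q   A^T ] [ x     ]   [-c ]
  [ A    0  ] [ lambda ] = [ b ]

Solving the linear system:
  x*      = (-0.9774, -2.0339, -0.5135)
  lambda* = (7.0937)
  f(x*)   = 26.2444

x* = (-0.9774, -2.0339, -0.5135), lambda* = (7.0937)


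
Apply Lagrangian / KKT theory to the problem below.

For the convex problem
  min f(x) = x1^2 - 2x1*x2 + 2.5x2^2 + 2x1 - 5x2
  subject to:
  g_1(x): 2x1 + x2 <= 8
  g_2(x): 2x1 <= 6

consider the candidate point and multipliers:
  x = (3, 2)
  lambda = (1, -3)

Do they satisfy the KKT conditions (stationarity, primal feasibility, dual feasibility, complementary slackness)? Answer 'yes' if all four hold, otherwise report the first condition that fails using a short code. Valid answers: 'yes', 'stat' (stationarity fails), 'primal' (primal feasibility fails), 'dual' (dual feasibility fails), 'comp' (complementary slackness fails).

Gradient of f: grad f(x) = Q x + c = (4, -1)
Constraint values g_i(x) = a_i^T x - b_i:
  g_1((3, 2)) = 0
  g_2((3, 2)) = 0
Stationarity residual: grad f(x) + sum_i lambda_i a_i = (0, 0)
  -> stationarity OK
Primal feasibility (all g_i <= 0): OK
Dual feasibility (all lambda_i >= 0): FAILS
Complementary slackness (lambda_i * g_i(x) = 0 for all i): OK

Verdict: the first failing condition is dual_feasibility -> dual.

dual


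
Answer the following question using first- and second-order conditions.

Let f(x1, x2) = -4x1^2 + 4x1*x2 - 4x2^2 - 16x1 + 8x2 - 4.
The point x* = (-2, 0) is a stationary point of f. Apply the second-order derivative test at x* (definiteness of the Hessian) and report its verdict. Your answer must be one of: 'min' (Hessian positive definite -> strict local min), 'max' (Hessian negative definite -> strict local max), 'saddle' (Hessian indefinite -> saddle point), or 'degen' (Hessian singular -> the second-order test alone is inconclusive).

Compute the Hessian H = grad^2 f:
  H = [[-8, 4], [4, -8]]
Verify stationarity: grad f(x*) = H x* + g = (0, 0).
Eigenvalues of H: -12, -4.
Both eigenvalues < 0, so H is negative definite -> x* is a strict local max.

max


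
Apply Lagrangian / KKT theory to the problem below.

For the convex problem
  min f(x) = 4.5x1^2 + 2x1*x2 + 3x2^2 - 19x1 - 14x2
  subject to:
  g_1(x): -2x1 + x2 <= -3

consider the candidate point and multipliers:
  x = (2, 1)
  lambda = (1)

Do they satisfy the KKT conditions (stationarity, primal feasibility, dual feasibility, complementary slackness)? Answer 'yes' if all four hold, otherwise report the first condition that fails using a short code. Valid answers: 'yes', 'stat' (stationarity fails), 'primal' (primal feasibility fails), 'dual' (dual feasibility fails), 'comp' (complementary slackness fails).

Gradient of f: grad f(x) = Q x + c = (1, -4)
Constraint values g_i(x) = a_i^T x - b_i:
  g_1((2, 1)) = 0
Stationarity residual: grad f(x) + sum_i lambda_i a_i = (-1, -3)
  -> stationarity FAILS
Primal feasibility (all g_i <= 0): OK
Dual feasibility (all lambda_i >= 0): OK
Complementary slackness (lambda_i * g_i(x) = 0 for all i): OK

Verdict: the first failing condition is stationarity -> stat.

stat


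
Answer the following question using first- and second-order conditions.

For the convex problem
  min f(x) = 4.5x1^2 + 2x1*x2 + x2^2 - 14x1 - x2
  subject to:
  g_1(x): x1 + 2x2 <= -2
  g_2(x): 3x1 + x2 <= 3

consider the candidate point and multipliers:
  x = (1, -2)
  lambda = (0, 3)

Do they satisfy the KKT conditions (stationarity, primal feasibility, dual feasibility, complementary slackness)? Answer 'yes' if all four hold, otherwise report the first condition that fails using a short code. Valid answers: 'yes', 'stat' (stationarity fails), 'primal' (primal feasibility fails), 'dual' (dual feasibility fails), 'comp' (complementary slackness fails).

Gradient of f: grad f(x) = Q x + c = (-9, -3)
Constraint values g_i(x) = a_i^T x - b_i:
  g_1((1, -2)) = -1
  g_2((1, -2)) = -2
Stationarity residual: grad f(x) + sum_i lambda_i a_i = (0, 0)
  -> stationarity OK
Primal feasibility (all g_i <= 0): OK
Dual feasibility (all lambda_i >= 0): OK
Complementary slackness (lambda_i * g_i(x) = 0 for all i): FAILS

Verdict: the first failing condition is complementary_slackness -> comp.

comp


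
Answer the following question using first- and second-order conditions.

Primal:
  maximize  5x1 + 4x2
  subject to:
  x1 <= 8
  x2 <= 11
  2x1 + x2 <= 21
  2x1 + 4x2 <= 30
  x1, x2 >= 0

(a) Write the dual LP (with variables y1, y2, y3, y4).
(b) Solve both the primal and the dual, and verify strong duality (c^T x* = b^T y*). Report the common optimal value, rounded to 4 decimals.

The standard primal-dual pair for 'max c^T x s.t. A x <= b, x >= 0' is:
  Dual:  min b^T y  s.t.  A^T y >= c,  y >= 0.

So the dual LP is:
  minimize  8y1 + 11y2 + 21y3 + 30y4
  subject to:
    y1 + 2y3 + 2y4 >= 5
    y2 + y3 + 4y4 >= 4
    y1, y2, y3, y4 >= 0

Solving the primal: x* = (8, 3.5).
  primal value c^T x* = 54.
Solving the dual: y* = (3, 0, 0, 1).
  dual value b^T y* = 54.
Strong duality: c^T x* = b^T y*. Confirmed.

54


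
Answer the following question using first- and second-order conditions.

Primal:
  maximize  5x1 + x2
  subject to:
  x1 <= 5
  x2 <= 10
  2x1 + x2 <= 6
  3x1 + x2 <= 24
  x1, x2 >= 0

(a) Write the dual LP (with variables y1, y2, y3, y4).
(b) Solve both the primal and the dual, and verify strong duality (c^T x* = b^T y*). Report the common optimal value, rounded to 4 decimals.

The standard primal-dual pair for 'max c^T x s.t. A x <= b, x >= 0' is:
  Dual:  min b^T y  s.t.  A^T y >= c,  y >= 0.

So the dual LP is:
  minimize  5y1 + 10y2 + 6y3 + 24y4
  subject to:
    y1 + 2y3 + 3y4 >= 5
    y2 + y3 + y4 >= 1
    y1, y2, y3, y4 >= 0

Solving the primal: x* = (3, 0).
  primal value c^T x* = 15.
Solving the dual: y* = (0, 0, 2.5, 0).
  dual value b^T y* = 15.
Strong duality: c^T x* = b^T y*. Confirmed.

15


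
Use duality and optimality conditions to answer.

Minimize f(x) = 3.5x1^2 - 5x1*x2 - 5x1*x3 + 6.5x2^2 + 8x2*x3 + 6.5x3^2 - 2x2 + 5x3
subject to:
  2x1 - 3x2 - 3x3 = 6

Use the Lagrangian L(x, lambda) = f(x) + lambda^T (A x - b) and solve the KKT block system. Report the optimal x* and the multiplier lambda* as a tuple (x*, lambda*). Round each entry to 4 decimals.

Form the Lagrangian:
  L(x, lambda) = (1/2) x^T Q x + c^T x + lambda^T (A x - b)
Stationarity (grad_x L = 0): Q x + c + A^T lambda = 0.
Primal feasibility: A x = b.

This gives the KKT block system:
  [ Q   A^T ] [ x     ]   [-c ]
  [ A    0  ] [ lambda ] = [ b ]

Solving the linear system:
  x*      = (0.6, -0.1, -1.5)
  lambda* = (-6.1)
  f(x*)   = 14.65

x* = (0.6, -0.1, -1.5), lambda* = (-6.1)


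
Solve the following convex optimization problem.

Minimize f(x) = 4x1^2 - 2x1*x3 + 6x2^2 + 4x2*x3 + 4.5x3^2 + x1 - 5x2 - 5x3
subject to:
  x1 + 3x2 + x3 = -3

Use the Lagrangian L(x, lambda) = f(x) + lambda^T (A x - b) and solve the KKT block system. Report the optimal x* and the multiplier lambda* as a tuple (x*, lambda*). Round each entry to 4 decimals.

Form the Lagrangian:
  L(x, lambda) = (1/2) x^T Q x + c^T x + lambda^T (A x - b)
Stationarity (grad_x L = 0): Q x + c + A^T lambda = 0.
Primal feasibility: A x = b.

This gives the KKT block system:
  [ Q   A^T ] [ x     ]   [-c ]
  [ A    0  ] [ lambda ] = [ b ]

Solving the linear system:
  x*      = (-0.6579, -0.8684, 0.2632)
  lambda* = (4.7895)
  f(x*)   = 8.3684

x* = (-0.6579, -0.8684, 0.2632), lambda* = (4.7895)


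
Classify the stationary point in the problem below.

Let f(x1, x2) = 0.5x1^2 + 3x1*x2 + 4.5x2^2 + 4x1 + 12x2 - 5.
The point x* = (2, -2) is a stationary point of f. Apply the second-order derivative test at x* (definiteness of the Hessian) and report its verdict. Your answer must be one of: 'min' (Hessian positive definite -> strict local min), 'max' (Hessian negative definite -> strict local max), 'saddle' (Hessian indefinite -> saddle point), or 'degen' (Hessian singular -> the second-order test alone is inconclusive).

Compute the Hessian H = grad^2 f:
  H = [[1, 3], [3, 9]]
Verify stationarity: grad f(x*) = H x* + g = (0, 0).
Eigenvalues of H: 0, 10.
H has a zero eigenvalue (singular; positive semidefinite but not definite), so H is neither positive definite, negative definite, nor indefinite. The second-order test alone is inconclusive -> degen.
(Indeed, f is constant along the null direction of H through x*, so x* is not a strict local extremum.)

degen


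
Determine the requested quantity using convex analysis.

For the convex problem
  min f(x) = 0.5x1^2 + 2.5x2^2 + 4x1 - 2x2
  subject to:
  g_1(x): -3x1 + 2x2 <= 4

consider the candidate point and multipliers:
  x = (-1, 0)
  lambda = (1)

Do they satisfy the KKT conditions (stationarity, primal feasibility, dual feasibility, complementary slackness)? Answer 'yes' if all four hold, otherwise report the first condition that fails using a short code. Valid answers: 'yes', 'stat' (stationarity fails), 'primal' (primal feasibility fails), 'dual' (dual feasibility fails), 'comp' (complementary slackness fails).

Gradient of f: grad f(x) = Q x + c = (3, -2)
Constraint values g_i(x) = a_i^T x - b_i:
  g_1((-1, 0)) = -1
Stationarity residual: grad f(x) + sum_i lambda_i a_i = (0, 0)
  -> stationarity OK
Primal feasibility (all g_i <= 0): OK
Dual feasibility (all lambda_i >= 0): OK
Complementary slackness (lambda_i * g_i(x) = 0 for all i): FAILS

Verdict: the first failing condition is complementary_slackness -> comp.

comp


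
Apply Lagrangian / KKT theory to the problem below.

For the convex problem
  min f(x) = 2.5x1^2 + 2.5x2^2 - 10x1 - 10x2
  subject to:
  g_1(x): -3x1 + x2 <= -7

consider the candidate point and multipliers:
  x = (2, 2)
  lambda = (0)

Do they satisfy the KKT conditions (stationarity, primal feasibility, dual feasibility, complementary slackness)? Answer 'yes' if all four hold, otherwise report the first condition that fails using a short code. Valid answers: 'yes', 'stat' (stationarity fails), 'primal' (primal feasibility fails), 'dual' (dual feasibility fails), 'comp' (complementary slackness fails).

Gradient of f: grad f(x) = Q x + c = (0, 0)
Constraint values g_i(x) = a_i^T x - b_i:
  g_1((2, 2)) = 3
Stationarity residual: grad f(x) + sum_i lambda_i a_i = (0, 0)
  -> stationarity OK
Primal feasibility (all g_i <= 0): FAILS
Dual feasibility (all lambda_i >= 0): OK
Complementary slackness (lambda_i * g_i(x) = 0 for all i): OK

Verdict: the first failing condition is primal_feasibility -> primal.

primal


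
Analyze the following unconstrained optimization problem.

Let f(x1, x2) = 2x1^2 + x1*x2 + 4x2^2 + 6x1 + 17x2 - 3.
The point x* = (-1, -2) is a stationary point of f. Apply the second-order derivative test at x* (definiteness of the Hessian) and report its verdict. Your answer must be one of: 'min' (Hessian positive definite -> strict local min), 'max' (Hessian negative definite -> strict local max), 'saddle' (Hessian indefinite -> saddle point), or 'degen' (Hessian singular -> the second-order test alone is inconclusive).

Compute the Hessian H = grad^2 f:
  H = [[4, 1], [1, 8]]
Verify stationarity: grad f(x*) = H x* + g = (0, 0).
Eigenvalues of H: 3.7639, 8.2361.
Both eigenvalues > 0, so H is positive definite -> x* is a strict local min.

min


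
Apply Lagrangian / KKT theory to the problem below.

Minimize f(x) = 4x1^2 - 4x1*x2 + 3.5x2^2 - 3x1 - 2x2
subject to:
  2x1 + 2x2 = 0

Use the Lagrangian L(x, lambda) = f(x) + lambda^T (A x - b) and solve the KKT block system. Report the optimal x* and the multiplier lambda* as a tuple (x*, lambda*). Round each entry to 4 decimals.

Form the Lagrangian:
  L(x, lambda) = (1/2) x^T Q x + c^T x + lambda^T (A x - b)
Stationarity (grad_x L = 0): Q x + c + A^T lambda = 0.
Primal feasibility: A x = b.

This gives the KKT block system:
  [ Q   A^T ] [ x     ]   [-c ]
  [ A    0  ] [ lambda ] = [ b ]

Solving the linear system:
  x*      = (0.0435, -0.0435)
  lambda* = (1.2391)
  f(x*)   = -0.0217

x* = (0.0435, -0.0435), lambda* = (1.2391)


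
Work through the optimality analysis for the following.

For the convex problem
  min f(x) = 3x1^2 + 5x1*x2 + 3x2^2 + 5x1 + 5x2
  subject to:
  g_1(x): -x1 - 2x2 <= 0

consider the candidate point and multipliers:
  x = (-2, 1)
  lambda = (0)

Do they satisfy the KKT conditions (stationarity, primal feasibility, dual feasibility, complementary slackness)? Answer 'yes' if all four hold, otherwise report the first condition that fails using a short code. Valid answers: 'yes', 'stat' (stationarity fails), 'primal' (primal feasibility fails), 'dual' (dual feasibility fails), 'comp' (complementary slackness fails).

Gradient of f: grad f(x) = Q x + c = (-2, 1)
Constraint values g_i(x) = a_i^T x - b_i:
  g_1((-2, 1)) = 0
Stationarity residual: grad f(x) + sum_i lambda_i a_i = (-2, 1)
  -> stationarity FAILS
Primal feasibility (all g_i <= 0): OK
Dual feasibility (all lambda_i >= 0): OK
Complementary slackness (lambda_i * g_i(x) = 0 for all i): OK

Verdict: the first failing condition is stationarity -> stat.

stat


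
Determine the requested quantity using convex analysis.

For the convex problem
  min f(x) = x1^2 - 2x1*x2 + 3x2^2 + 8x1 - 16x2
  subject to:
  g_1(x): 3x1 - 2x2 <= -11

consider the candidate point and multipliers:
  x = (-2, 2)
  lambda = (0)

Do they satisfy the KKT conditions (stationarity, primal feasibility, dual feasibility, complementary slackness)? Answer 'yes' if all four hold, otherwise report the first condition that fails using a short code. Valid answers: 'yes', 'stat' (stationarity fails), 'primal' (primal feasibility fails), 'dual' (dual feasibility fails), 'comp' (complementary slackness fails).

Gradient of f: grad f(x) = Q x + c = (0, 0)
Constraint values g_i(x) = a_i^T x - b_i:
  g_1((-2, 2)) = 1
Stationarity residual: grad f(x) + sum_i lambda_i a_i = (0, 0)
  -> stationarity OK
Primal feasibility (all g_i <= 0): FAILS
Dual feasibility (all lambda_i >= 0): OK
Complementary slackness (lambda_i * g_i(x) = 0 for all i): OK

Verdict: the first failing condition is primal_feasibility -> primal.

primal


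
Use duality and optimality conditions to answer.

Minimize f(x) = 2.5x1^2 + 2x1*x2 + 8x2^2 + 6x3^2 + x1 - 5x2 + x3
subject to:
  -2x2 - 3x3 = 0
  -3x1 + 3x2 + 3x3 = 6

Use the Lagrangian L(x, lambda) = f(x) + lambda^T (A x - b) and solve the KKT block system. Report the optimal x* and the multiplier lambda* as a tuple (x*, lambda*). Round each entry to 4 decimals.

Form the Lagrangian:
  L(x, lambda) = (1/2) x^T Q x + c^T x + lambda^T (A x - b)
Stationarity (grad_x L = 0): Q x + c + A^T lambda = 0.
Primal feasibility: A x = b.

This gives the KKT block system:
  [ Q   A^T ] [ x     ]   [-c ]
  [ A    0  ] [ lambda ] = [ b ]

Solving the linear system:
  x*      = (-1.8182, 0.5455, -0.3636)
  lambda* = (-3.4545, -2.3333)
  f(x*)   = 4.5455

x* = (-1.8182, 0.5455, -0.3636), lambda* = (-3.4545, -2.3333)


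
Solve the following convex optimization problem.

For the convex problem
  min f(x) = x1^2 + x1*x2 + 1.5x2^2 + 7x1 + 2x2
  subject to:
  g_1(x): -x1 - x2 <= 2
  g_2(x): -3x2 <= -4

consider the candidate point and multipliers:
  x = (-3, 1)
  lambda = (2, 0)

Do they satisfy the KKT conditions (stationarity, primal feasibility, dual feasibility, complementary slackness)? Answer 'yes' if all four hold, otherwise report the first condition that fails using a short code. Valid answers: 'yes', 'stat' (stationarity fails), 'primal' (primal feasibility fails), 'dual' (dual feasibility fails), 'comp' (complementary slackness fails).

Gradient of f: grad f(x) = Q x + c = (2, 2)
Constraint values g_i(x) = a_i^T x - b_i:
  g_1((-3, 1)) = 0
  g_2((-3, 1)) = 1
Stationarity residual: grad f(x) + sum_i lambda_i a_i = (0, 0)
  -> stationarity OK
Primal feasibility (all g_i <= 0): FAILS
Dual feasibility (all lambda_i >= 0): OK
Complementary slackness (lambda_i * g_i(x) = 0 for all i): OK

Verdict: the first failing condition is primal_feasibility -> primal.

primal


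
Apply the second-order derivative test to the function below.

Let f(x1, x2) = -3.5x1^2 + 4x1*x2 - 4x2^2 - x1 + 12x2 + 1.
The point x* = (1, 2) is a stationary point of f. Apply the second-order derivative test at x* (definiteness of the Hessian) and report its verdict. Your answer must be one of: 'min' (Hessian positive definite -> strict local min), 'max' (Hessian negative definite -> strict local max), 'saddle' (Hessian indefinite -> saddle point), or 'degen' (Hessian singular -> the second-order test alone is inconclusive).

Compute the Hessian H = grad^2 f:
  H = [[-7, 4], [4, -8]]
Verify stationarity: grad f(x*) = H x* + g = (0, 0).
Eigenvalues of H: -11.5311, -3.4689.
Both eigenvalues < 0, so H is negative definite -> x* is a strict local max.

max


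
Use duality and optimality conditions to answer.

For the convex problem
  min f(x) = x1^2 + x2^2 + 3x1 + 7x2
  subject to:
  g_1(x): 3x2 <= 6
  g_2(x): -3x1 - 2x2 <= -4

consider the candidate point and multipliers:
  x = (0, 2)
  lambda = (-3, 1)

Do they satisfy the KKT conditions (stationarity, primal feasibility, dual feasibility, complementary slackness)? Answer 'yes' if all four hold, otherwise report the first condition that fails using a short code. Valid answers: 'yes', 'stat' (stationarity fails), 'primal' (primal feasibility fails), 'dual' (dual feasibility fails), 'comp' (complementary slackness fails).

Gradient of f: grad f(x) = Q x + c = (3, 11)
Constraint values g_i(x) = a_i^T x - b_i:
  g_1((0, 2)) = 0
  g_2((0, 2)) = 0
Stationarity residual: grad f(x) + sum_i lambda_i a_i = (0, 0)
  -> stationarity OK
Primal feasibility (all g_i <= 0): OK
Dual feasibility (all lambda_i >= 0): FAILS
Complementary slackness (lambda_i * g_i(x) = 0 for all i): OK

Verdict: the first failing condition is dual_feasibility -> dual.

dual


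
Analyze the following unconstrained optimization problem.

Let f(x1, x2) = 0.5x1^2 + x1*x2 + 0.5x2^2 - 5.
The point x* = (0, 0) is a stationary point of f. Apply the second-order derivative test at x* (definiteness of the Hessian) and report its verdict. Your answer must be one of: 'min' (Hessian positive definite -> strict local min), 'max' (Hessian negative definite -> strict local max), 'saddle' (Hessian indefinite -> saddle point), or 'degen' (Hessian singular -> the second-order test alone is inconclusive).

Compute the Hessian H = grad^2 f:
  H = [[1, 1], [1, 1]]
Verify stationarity: grad f(x*) = H x* + g = (0, 0).
Eigenvalues of H: 0, 2.
H has a zero eigenvalue (singular; positive semidefinite but not definite), so H is neither positive definite, negative definite, nor indefinite. The second-order test alone is inconclusive -> degen.
(Indeed, f is constant along the null direction of H through x*, so x* is not a strict local extremum.)

degen


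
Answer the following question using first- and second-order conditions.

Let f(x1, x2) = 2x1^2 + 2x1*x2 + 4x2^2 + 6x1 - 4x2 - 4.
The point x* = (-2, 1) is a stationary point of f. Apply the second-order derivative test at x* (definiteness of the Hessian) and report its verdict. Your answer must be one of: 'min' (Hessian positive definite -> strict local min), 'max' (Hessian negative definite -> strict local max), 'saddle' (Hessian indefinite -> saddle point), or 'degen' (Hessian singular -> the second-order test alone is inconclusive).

Compute the Hessian H = grad^2 f:
  H = [[4, 2], [2, 8]]
Verify stationarity: grad f(x*) = H x* + g = (0, 0).
Eigenvalues of H: 3.1716, 8.8284.
Both eigenvalues > 0, so H is positive definite -> x* is a strict local min.

min


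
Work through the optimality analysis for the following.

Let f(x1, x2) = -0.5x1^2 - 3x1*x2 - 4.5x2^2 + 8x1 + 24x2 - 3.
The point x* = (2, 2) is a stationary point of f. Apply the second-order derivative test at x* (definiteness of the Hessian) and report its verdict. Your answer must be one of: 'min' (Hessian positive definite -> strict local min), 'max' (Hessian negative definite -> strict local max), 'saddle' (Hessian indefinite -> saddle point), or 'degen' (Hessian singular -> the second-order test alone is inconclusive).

Compute the Hessian H = grad^2 f:
  H = [[-1, -3], [-3, -9]]
Verify stationarity: grad f(x*) = H x* + g = (0, 0).
Eigenvalues of H: -10, 0.
H has a zero eigenvalue (singular; negative semidefinite but not definite), so H is neither positive definite, negative definite, nor indefinite. The second-order test alone is inconclusive -> degen.
(Indeed, f is constant along the null direction of H through x*, so x* is not a strict local extremum.)

degen


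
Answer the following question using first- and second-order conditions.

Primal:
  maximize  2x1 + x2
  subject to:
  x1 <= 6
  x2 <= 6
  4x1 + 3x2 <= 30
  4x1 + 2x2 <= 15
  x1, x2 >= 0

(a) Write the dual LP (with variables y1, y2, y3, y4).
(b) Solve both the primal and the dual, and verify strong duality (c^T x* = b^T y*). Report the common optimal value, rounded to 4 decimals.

The standard primal-dual pair for 'max c^T x s.t. A x <= b, x >= 0' is:
  Dual:  min b^T y  s.t.  A^T y >= c,  y >= 0.

So the dual LP is:
  minimize  6y1 + 6y2 + 30y3 + 15y4
  subject to:
    y1 + 4y3 + 4y4 >= 2
    y2 + 3y3 + 2y4 >= 1
    y1, y2, y3, y4 >= 0

Solving the primal: x* = (0.75, 6).
  primal value c^T x* = 7.5.
Solving the dual: y* = (0, 0, 0, 0.5).
  dual value b^T y* = 7.5.
Strong duality: c^T x* = b^T y*. Confirmed.

7.5


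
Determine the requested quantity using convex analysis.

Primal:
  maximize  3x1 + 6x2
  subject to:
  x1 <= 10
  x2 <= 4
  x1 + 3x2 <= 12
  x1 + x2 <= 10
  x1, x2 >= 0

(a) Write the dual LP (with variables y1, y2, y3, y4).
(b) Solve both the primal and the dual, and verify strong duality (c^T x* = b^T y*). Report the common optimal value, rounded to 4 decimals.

The standard primal-dual pair for 'max c^T x s.t. A x <= b, x >= 0' is:
  Dual:  min b^T y  s.t.  A^T y >= c,  y >= 0.

So the dual LP is:
  minimize  10y1 + 4y2 + 12y3 + 10y4
  subject to:
    y1 + y3 + y4 >= 3
    y2 + 3y3 + y4 >= 6
    y1, y2, y3, y4 >= 0

Solving the primal: x* = (9, 1).
  primal value c^T x* = 33.
Solving the dual: y* = (0, 0, 1.5, 1.5).
  dual value b^T y* = 33.
Strong duality: c^T x* = b^T y*. Confirmed.

33


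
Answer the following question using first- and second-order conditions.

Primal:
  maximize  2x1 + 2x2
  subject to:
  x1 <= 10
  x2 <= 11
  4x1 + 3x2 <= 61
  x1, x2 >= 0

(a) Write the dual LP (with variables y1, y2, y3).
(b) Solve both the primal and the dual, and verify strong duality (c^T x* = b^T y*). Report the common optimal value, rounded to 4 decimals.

The standard primal-dual pair for 'max c^T x s.t. A x <= b, x >= 0' is:
  Dual:  min b^T y  s.t.  A^T y >= c,  y >= 0.

So the dual LP is:
  minimize  10y1 + 11y2 + 61y3
  subject to:
    y1 + 4y3 >= 2
    y2 + 3y3 >= 2
    y1, y2, y3 >= 0

Solving the primal: x* = (7, 11).
  primal value c^T x* = 36.
Solving the dual: y* = (0, 0.5, 0.5).
  dual value b^T y* = 36.
Strong duality: c^T x* = b^T y*. Confirmed.

36


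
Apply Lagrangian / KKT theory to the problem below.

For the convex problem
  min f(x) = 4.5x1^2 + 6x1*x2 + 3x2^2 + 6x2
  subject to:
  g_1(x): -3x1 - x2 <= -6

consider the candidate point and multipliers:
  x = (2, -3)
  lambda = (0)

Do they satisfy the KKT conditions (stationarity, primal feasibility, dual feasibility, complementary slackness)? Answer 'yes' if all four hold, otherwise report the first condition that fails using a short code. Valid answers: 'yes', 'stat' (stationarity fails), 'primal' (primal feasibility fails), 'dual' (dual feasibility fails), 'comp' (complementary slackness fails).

Gradient of f: grad f(x) = Q x + c = (0, 0)
Constraint values g_i(x) = a_i^T x - b_i:
  g_1((2, -3)) = 3
Stationarity residual: grad f(x) + sum_i lambda_i a_i = (0, 0)
  -> stationarity OK
Primal feasibility (all g_i <= 0): FAILS
Dual feasibility (all lambda_i >= 0): OK
Complementary slackness (lambda_i * g_i(x) = 0 for all i): OK

Verdict: the first failing condition is primal_feasibility -> primal.

primal


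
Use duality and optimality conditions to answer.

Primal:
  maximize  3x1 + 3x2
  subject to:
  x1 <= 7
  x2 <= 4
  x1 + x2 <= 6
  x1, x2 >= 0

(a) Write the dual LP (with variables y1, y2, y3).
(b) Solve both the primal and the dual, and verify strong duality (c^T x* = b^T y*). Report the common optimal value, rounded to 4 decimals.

The standard primal-dual pair for 'max c^T x s.t. A x <= b, x >= 0' is:
  Dual:  min b^T y  s.t.  A^T y >= c,  y >= 0.

So the dual LP is:
  minimize  7y1 + 4y2 + 6y3
  subject to:
    y1 + y3 >= 3
    y2 + y3 >= 3
    y1, y2, y3 >= 0

Solving the primal: x* = (6, 0).
  primal value c^T x* = 18.
Solving the dual: y* = (0, 0, 3).
  dual value b^T y* = 18.
Strong duality: c^T x* = b^T y*. Confirmed.

18


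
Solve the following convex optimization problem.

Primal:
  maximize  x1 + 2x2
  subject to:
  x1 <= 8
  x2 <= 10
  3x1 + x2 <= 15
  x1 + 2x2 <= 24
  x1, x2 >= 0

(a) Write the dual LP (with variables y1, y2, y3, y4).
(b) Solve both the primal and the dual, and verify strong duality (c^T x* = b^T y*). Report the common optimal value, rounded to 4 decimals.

The standard primal-dual pair for 'max c^T x s.t. A x <= b, x >= 0' is:
  Dual:  min b^T y  s.t.  A^T y >= c,  y >= 0.

So the dual LP is:
  minimize  8y1 + 10y2 + 15y3 + 24y4
  subject to:
    y1 + 3y3 + y4 >= 1
    y2 + y3 + 2y4 >= 2
    y1, y2, y3, y4 >= 0

Solving the primal: x* = (1.6667, 10).
  primal value c^T x* = 21.6667.
Solving the dual: y* = (0, 1.6667, 0.3333, 0).
  dual value b^T y* = 21.6667.
Strong duality: c^T x* = b^T y*. Confirmed.

21.6667


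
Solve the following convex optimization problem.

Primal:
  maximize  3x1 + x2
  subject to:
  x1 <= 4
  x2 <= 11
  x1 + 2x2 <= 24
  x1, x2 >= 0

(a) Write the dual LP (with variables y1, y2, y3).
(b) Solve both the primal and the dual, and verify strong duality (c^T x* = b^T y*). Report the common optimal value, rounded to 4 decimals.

The standard primal-dual pair for 'max c^T x s.t. A x <= b, x >= 0' is:
  Dual:  min b^T y  s.t.  A^T y >= c,  y >= 0.

So the dual LP is:
  minimize  4y1 + 11y2 + 24y3
  subject to:
    y1 + y3 >= 3
    y2 + 2y3 >= 1
    y1, y2, y3 >= 0

Solving the primal: x* = (4, 10).
  primal value c^T x* = 22.
Solving the dual: y* = (2.5, 0, 0.5).
  dual value b^T y* = 22.
Strong duality: c^T x* = b^T y*. Confirmed.

22


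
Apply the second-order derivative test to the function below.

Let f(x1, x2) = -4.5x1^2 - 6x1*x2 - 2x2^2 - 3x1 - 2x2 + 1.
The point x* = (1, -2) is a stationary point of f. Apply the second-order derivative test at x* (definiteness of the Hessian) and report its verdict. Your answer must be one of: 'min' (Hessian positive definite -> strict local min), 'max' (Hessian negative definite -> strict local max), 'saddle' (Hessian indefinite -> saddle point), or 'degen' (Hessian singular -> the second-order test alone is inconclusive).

Compute the Hessian H = grad^2 f:
  H = [[-9, -6], [-6, -4]]
Verify stationarity: grad f(x*) = H x* + g = (0, 0).
Eigenvalues of H: -13, 0.
H has a zero eigenvalue (singular; negative semidefinite but not definite), so H is neither positive definite, negative definite, nor indefinite. The second-order test alone is inconclusive -> degen.
(Indeed, f is constant along the null direction of H through x*, so x* is not a strict local extremum.)

degen


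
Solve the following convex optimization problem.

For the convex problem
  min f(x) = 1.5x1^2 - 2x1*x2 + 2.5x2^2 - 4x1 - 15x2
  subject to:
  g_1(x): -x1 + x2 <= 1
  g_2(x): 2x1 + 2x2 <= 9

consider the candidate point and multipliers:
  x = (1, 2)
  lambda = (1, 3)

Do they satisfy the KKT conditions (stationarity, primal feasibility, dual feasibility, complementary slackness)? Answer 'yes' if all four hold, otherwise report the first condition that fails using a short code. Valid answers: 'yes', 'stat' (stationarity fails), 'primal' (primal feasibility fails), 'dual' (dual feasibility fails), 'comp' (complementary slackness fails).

Gradient of f: grad f(x) = Q x + c = (-5, -7)
Constraint values g_i(x) = a_i^T x - b_i:
  g_1((1, 2)) = 0
  g_2((1, 2)) = -3
Stationarity residual: grad f(x) + sum_i lambda_i a_i = (0, 0)
  -> stationarity OK
Primal feasibility (all g_i <= 0): OK
Dual feasibility (all lambda_i >= 0): OK
Complementary slackness (lambda_i * g_i(x) = 0 for all i): FAILS

Verdict: the first failing condition is complementary_slackness -> comp.

comp


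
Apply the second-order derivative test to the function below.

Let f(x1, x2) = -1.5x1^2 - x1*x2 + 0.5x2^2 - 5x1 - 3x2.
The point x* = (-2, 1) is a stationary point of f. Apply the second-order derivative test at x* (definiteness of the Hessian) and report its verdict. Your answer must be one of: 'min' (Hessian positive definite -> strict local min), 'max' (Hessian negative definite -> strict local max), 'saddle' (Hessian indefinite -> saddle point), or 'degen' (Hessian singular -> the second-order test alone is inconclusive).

Compute the Hessian H = grad^2 f:
  H = [[-3, -1], [-1, 1]]
Verify stationarity: grad f(x*) = H x* + g = (0, 0).
Eigenvalues of H: -3.2361, 1.2361.
Eigenvalues have mixed signs, so H is indefinite -> x* is a saddle point.

saddle


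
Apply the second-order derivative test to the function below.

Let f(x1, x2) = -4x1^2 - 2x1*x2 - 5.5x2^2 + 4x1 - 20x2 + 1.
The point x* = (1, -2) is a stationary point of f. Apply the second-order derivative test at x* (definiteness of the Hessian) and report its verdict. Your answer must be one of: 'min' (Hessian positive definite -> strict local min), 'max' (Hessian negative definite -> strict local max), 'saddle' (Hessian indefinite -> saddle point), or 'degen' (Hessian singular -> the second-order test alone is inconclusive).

Compute the Hessian H = grad^2 f:
  H = [[-8, -2], [-2, -11]]
Verify stationarity: grad f(x*) = H x* + g = (0, 0).
Eigenvalues of H: -12, -7.
Both eigenvalues < 0, so H is negative definite -> x* is a strict local max.

max


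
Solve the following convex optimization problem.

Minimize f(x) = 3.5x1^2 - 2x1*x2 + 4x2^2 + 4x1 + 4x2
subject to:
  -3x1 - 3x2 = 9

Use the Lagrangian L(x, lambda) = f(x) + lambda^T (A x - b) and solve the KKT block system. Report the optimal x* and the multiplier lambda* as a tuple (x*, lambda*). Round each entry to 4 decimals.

Form the Lagrangian:
  L(x, lambda) = (1/2) x^T Q x + c^T x + lambda^T (A x - b)
Stationarity (grad_x L = 0): Q x + c + A^T lambda = 0.
Primal feasibility: A x = b.

This gives the KKT block system:
  [ Q   A^T ] [ x     ]   [-c ]
  [ A    0  ] [ lambda ] = [ b ]

Solving the linear system:
  x*      = (-1.5789, -1.4211)
  lambda* = (-1.4035)
  f(x*)   = 0.3158

x* = (-1.5789, -1.4211), lambda* = (-1.4035)


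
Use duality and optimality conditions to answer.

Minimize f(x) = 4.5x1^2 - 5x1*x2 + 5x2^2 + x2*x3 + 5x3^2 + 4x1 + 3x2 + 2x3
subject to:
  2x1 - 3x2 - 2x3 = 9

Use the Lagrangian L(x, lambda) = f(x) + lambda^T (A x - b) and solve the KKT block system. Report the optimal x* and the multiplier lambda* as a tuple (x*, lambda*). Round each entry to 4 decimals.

Form the Lagrangian:
  L(x, lambda) = (1/2) x^T Q x + c^T x + lambda^T (A x - b)
Stationarity (grad_x L = 0): Q x + c + A^T lambda = 0.
Primal feasibility: A x = b.

This gives the KKT block system:
  [ Q   A^T ] [ x     ]   [-c ]
  [ A    0  ] [ lambda ] = [ b ]

Solving the linear system:
  x*      = (-0.2331, -2.2857, -1.3045)
  lambda* = (-6.6654)
  f(x*)   = 24.7951

x* = (-0.2331, -2.2857, -1.3045), lambda* = (-6.6654)


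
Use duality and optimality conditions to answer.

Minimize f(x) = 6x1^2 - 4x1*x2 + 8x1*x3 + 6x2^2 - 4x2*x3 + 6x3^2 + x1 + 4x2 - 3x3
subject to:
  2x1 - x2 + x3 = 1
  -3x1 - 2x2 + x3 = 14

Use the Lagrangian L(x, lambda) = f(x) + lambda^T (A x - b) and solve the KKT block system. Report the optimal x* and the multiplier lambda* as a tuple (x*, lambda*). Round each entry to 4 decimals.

Form the Lagrangian:
  L(x, lambda) = (1/2) x^T Q x + c^T x + lambda^T (A x - b)
Stationarity (grad_x L = 0): Q x + c + A^T lambda = 0.
Primal feasibility: A x = b.

This gives the KKT block system:
  [ Q   A^T ] [ x     ]   [-c ]
  [ A    0  ] [ lambda ] = [ b ]

Solving the linear system:
  x*      = (-2.0839, -2.5803, 2.5876)
  lambda* = (-14.4234, -7.2774)
  f(x*)   = 48.0693

x* = (-2.0839, -2.5803, 2.5876), lambda* = (-14.4234, -7.2774)


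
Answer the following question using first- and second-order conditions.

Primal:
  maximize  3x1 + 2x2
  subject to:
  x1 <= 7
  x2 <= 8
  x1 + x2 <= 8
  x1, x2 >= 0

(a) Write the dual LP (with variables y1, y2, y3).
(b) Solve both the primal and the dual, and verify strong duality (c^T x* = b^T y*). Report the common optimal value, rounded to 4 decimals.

The standard primal-dual pair for 'max c^T x s.t. A x <= b, x >= 0' is:
  Dual:  min b^T y  s.t.  A^T y >= c,  y >= 0.

So the dual LP is:
  minimize  7y1 + 8y2 + 8y3
  subject to:
    y1 + y3 >= 3
    y2 + y3 >= 2
    y1, y2, y3 >= 0

Solving the primal: x* = (7, 1).
  primal value c^T x* = 23.
Solving the dual: y* = (1, 0, 2).
  dual value b^T y* = 23.
Strong duality: c^T x* = b^T y*. Confirmed.

23


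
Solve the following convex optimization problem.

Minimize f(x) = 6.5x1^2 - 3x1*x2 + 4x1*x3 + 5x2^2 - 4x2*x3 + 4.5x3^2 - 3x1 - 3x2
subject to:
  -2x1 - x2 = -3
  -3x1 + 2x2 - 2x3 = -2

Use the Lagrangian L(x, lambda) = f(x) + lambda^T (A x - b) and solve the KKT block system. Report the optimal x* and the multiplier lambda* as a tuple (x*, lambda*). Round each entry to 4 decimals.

Form the Lagrangian:
  L(x, lambda) = (1/2) x^T Q x + c^T x + lambda^T (A x - b)
Stationarity (grad_x L = 0): Q x + c + A^T lambda = 0.
Primal feasibility: A x = b.

This gives the KKT block system:
  [ Q   A^T ] [ x     ]   [-c ]
  [ A    0  ] [ lambda ] = [ b ]

Solving the linear system:
  x*      = (1.1178, 0.7644, 0.0877)
  lambda* = (3.1425, 1.1014)
  f(x*)   = 2.9918

x* = (1.1178, 0.7644, 0.0877), lambda* = (3.1425, 1.1014)


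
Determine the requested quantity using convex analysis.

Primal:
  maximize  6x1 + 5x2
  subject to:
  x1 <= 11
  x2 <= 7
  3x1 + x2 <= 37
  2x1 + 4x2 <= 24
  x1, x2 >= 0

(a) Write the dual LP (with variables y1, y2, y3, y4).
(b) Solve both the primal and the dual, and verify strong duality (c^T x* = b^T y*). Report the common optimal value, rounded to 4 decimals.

The standard primal-dual pair for 'max c^T x s.t. A x <= b, x >= 0' is:
  Dual:  min b^T y  s.t.  A^T y >= c,  y >= 0.

So the dual LP is:
  minimize  11y1 + 7y2 + 37y3 + 24y4
  subject to:
    y1 + 3y3 + 2y4 >= 6
    y2 + y3 + 4y4 >= 5
    y1, y2, y3, y4 >= 0

Solving the primal: x* = (11, 0.5).
  primal value c^T x* = 68.5.
Solving the dual: y* = (3.5, 0, 0, 1.25).
  dual value b^T y* = 68.5.
Strong duality: c^T x* = b^T y*. Confirmed.

68.5


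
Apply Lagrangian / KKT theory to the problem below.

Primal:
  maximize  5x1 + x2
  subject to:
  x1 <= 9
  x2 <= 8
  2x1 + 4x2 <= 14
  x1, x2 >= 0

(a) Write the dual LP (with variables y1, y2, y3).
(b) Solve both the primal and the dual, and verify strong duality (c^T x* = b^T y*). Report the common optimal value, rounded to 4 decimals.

The standard primal-dual pair for 'max c^T x s.t. A x <= b, x >= 0' is:
  Dual:  min b^T y  s.t.  A^T y >= c,  y >= 0.

So the dual LP is:
  minimize  9y1 + 8y2 + 14y3
  subject to:
    y1 + 2y3 >= 5
    y2 + 4y3 >= 1
    y1, y2, y3 >= 0

Solving the primal: x* = (7, 0).
  primal value c^T x* = 35.
Solving the dual: y* = (0, 0, 2.5).
  dual value b^T y* = 35.
Strong duality: c^T x* = b^T y*. Confirmed.

35


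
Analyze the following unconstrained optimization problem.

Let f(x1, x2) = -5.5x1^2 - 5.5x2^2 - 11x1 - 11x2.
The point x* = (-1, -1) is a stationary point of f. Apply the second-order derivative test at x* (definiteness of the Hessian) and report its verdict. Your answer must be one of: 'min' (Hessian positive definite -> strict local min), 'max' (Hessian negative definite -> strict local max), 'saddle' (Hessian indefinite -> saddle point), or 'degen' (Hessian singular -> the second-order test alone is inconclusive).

Compute the Hessian H = grad^2 f:
  H = [[-11, 0], [0, -11]]
Verify stationarity: grad f(x*) = H x* + g = (0, 0).
Eigenvalues of H: -11, -11.
Both eigenvalues < 0, so H is negative definite -> x* is a strict local max.

max


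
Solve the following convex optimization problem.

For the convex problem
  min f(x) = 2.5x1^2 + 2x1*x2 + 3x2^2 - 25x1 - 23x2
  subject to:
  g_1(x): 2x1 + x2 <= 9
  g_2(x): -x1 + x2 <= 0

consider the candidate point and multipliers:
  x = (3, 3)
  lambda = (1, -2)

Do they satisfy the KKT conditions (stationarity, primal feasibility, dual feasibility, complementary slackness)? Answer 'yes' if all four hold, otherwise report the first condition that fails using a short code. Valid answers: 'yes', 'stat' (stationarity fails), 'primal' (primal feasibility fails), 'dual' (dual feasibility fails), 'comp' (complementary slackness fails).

Gradient of f: grad f(x) = Q x + c = (-4, 1)
Constraint values g_i(x) = a_i^T x - b_i:
  g_1((3, 3)) = 0
  g_2((3, 3)) = 0
Stationarity residual: grad f(x) + sum_i lambda_i a_i = (0, 0)
  -> stationarity OK
Primal feasibility (all g_i <= 0): OK
Dual feasibility (all lambda_i >= 0): FAILS
Complementary slackness (lambda_i * g_i(x) = 0 for all i): OK

Verdict: the first failing condition is dual_feasibility -> dual.

dual


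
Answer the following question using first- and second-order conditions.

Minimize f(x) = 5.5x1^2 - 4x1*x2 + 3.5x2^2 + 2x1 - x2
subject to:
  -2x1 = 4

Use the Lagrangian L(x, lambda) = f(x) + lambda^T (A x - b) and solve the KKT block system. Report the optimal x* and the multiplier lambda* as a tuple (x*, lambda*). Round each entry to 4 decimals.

Form the Lagrangian:
  L(x, lambda) = (1/2) x^T Q x + c^T x + lambda^T (A x - b)
Stationarity (grad_x L = 0): Q x + c + A^T lambda = 0.
Primal feasibility: A x = b.

This gives the KKT block system:
  [ Q   A^T ] [ x     ]   [-c ]
  [ A    0  ] [ lambda ] = [ b ]

Solving the linear system:
  x*      = (-2, -1)
  lambda* = (-8)
  f(x*)   = 14.5

x* = (-2, -1), lambda* = (-8)


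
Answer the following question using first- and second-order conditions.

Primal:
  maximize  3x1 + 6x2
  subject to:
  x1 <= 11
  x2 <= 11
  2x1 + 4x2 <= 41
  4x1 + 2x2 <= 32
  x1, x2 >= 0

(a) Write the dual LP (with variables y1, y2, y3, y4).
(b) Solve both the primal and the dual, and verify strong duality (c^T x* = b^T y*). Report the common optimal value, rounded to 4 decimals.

The standard primal-dual pair for 'max c^T x s.t. A x <= b, x >= 0' is:
  Dual:  min b^T y  s.t.  A^T y >= c,  y >= 0.

So the dual LP is:
  minimize  11y1 + 11y2 + 41y3 + 32y4
  subject to:
    y1 + 2y3 + 4y4 >= 3
    y2 + 4y3 + 2y4 >= 6
    y1, y2, y3, y4 >= 0

Solving the primal: x* = (3.8333, 8.3333).
  primal value c^T x* = 61.5.
Solving the dual: y* = (0, 0, 1.5, 0).
  dual value b^T y* = 61.5.
Strong duality: c^T x* = b^T y*. Confirmed.

61.5


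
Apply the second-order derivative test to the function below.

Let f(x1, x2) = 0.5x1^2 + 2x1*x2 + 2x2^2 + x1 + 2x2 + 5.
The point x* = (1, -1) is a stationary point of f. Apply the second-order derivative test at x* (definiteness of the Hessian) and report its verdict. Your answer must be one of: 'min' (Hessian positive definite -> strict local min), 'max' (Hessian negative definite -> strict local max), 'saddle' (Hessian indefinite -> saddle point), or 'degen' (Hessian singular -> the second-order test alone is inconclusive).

Compute the Hessian H = grad^2 f:
  H = [[1, 2], [2, 4]]
Verify stationarity: grad f(x*) = H x* + g = (0, 0).
Eigenvalues of H: 0, 5.
H has a zero eigenvalue (singular; positive semidefinite but not definite), so H is neither positive definite, negative definite, nor indefinite. The second-order test alone is inconclusive -> degen.
(Indeed, f is constant along the null direction of H through x*, so x* is not a strict local extremum.)

degen
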